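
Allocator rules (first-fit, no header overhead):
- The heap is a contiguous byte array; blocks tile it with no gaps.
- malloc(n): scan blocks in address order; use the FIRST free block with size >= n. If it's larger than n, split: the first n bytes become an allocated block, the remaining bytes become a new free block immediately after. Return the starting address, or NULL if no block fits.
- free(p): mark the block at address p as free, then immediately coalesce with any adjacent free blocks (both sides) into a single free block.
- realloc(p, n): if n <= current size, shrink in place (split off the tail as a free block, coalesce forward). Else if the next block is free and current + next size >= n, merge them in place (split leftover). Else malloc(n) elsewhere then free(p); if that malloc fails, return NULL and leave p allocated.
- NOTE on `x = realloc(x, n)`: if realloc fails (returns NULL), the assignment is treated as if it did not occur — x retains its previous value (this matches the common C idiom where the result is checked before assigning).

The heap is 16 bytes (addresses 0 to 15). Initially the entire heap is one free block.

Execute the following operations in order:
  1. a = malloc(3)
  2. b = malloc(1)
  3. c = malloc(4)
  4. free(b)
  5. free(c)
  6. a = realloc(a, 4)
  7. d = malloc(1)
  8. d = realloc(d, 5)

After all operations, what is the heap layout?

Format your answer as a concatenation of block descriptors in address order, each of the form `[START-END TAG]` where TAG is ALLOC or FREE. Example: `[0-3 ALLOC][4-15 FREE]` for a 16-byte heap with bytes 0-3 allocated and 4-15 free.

Op 1: a = malloc(3) -> a = 0; heap: [0-2 ALLOC][3-15 FREE]
Op 2: b = malloc(1) -> b = 3; heap: [0-2 ALLOC][3-3 ALLOC][4-15 FREE]
Op 3: c = malloc(4) -> c = 4; heap: [0-2 ALLOC][3-3 ALLOC][4-7 ALLOC][8-15 FREE]
Op 4: free(b) -> (freed b); heap: [0-2 ALLOC][3-3 FREE][4-7 ALLOC][8-15 FREE]
Op 5: free(c) -> (freed c); heap: [0-2 ALLOC][3-15 FREE]
Op 6: a = realloc(a, 4) -> a = 0; heap: [0-3 ALLOC][4-15 FREE]
Op 7: d = malloc(1) -> d = 4; heap: [0-3 ALLOC][4-4 ALLOC][5-15 FREE]
Op 8: d = realloc(d, 5) -> d = 4; heap: [0-3 ALLOC][4-8 ALLOC][9-15 FREE]

Answer: [0-3 ALLOC][4-8 ALLOC][9-15 FREE]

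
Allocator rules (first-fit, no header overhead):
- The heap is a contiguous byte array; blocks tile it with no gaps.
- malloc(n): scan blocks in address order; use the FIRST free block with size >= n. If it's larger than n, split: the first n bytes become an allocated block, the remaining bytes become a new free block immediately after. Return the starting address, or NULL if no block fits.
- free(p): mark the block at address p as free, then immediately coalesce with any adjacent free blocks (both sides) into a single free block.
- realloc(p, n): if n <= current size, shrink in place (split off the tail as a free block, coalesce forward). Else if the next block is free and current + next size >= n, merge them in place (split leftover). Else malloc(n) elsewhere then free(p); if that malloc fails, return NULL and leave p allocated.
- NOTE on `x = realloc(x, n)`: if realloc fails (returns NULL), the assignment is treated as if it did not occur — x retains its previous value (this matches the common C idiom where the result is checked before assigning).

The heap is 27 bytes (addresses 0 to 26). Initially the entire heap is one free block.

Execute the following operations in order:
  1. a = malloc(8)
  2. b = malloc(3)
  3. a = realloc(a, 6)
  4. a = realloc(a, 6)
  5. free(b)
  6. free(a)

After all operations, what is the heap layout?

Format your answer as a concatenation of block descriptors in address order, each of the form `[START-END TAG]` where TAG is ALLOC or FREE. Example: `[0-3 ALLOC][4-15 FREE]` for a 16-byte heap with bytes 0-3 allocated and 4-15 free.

Op 1: a = malloc(8) -> a = 0; heap: [0-7 ALLOC][8-26 FREE]
Op 2: b = malloc(3) -> b = 8; heap: [0-7 ALLOC][8-10 ALLOC][11-26 FREE]
Op 3: a = realloc(a, 6) -> a = 0; heap: [0-5 ALLOC][6-7 FREE][8-10 ALLOC][11-26 FREE]
Op 4: a = realloc(a, 6) -> a = 0; heap: [0-5 ALLOC][6-7 FREE][8-10 ALLOC][11-26 FREE]
Op 5: free(b) -> (freed b); heap: [0-5 ALLOC][6-26 FREE]
Op 6: free(a) -> (freed a); heap: [0-26 FREE]

Answer: [0-26 FREE]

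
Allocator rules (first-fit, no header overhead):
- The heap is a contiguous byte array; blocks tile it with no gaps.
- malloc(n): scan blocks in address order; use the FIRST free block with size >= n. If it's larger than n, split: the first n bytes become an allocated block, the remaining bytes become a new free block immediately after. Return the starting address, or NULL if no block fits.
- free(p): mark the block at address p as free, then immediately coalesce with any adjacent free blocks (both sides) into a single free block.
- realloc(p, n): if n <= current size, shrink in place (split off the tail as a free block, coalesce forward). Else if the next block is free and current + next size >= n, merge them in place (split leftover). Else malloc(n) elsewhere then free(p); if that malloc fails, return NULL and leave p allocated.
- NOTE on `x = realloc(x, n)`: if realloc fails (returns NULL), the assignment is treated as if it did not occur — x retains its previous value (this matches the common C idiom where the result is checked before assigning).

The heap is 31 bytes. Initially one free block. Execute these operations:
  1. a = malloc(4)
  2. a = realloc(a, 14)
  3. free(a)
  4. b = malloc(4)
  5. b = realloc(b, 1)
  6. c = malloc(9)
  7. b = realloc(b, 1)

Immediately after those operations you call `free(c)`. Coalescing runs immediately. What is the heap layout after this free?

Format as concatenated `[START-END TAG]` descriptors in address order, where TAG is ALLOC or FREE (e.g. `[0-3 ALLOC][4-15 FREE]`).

Op 1: a = malloc(4) -> a = 0; heap: [0-3 ALLOC][4-30 FREE]
Op 2: a = realloc(a, 14) -> a = 0; heap: [0-13 ALLOC][14-30 FREE]
Op 3: free(a) -> (freed a); heap: [0-30 FREE]
Op 4: b = malloc(4) -> b = 0; heap: [0-3 ALLOC][4-30 FREE]
Op 5: b = realloc(b, 1) -> b = 0; heap: [0-0 ALLOC][1-30 FREE]
Op 6: c = malloc(9) -> c = 1; heap: [0-0 ALLOC][1-9 ALLOC][10-30 FREE]
Op 7: b = realloc(b, 1) -> b = 0; heap: [0-0 ALLOC][1-9 ALLOC][10-30 FREE]
free(c): c = 1 -> block [1-9 ALLOC]; mark free, coalesce with adjacent free neighbors -> [0-0 ALLOC][1-30 FREE]

Answer: [0-0 ALLOC][1-30 FREE]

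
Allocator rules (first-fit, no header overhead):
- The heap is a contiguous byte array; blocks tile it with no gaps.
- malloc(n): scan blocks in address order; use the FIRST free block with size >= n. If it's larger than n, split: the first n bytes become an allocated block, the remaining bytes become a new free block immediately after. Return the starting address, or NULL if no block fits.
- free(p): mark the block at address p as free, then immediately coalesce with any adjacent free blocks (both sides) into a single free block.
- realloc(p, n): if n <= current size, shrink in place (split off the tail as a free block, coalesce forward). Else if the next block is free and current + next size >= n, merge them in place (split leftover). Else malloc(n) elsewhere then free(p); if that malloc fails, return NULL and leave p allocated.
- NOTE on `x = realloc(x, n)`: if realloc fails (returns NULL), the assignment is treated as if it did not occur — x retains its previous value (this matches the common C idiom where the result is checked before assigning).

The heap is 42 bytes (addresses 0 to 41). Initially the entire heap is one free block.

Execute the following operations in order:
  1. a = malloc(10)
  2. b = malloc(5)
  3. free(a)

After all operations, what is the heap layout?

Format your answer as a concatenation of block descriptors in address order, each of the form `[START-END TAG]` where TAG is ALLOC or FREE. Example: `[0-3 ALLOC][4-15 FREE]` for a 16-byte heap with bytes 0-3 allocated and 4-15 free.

Answer: [0-9 FREE][10-14 ALLOC][15-41 FREE]

Derivation:
Op 1: a = malloc(10) -> a = 0; heap: [0-9 ALLOC][10-41 FREE]
Op 2: b = malloc(5) -> b = 10; heap: [0-9 ALLOC][10-14 ALLOC][15-41 FREE]
Op 3: free(a) -> (freed a); heap: [0-9 FREE][10-14 ALLOC][15-41 FREE]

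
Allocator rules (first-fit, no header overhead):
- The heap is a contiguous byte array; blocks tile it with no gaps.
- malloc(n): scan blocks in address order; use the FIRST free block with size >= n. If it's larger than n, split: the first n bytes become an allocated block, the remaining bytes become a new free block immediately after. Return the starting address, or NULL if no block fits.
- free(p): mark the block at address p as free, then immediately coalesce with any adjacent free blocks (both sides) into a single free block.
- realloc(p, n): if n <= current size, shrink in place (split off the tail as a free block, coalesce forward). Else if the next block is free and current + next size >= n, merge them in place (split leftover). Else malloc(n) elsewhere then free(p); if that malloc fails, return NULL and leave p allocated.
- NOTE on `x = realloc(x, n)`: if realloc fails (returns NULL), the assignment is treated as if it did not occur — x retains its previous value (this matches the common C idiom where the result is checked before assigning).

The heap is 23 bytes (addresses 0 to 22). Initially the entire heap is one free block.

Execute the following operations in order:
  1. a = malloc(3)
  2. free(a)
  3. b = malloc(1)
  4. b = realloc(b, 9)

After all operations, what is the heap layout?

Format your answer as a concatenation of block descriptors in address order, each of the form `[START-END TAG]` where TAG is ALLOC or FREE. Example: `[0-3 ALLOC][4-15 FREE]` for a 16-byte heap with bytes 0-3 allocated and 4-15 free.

Answer: [0-8 ALLOC][9-22 FREE]

Derivation:
Op 1: a = malloc(3) -> a = 0; heap: [0-2 ALLOC][3-22 FREE]
Op 2: free(a) -> (freed a); heap: [0-22 FREE]
Op 3: b = malloc(1) -> b = 0; heap: [0-0 ALLOC][1-22 FREE]
Op 4: b = realloc(b, 9) -> b = 0; heap: [0-8 ALLOC][9-22 FREE]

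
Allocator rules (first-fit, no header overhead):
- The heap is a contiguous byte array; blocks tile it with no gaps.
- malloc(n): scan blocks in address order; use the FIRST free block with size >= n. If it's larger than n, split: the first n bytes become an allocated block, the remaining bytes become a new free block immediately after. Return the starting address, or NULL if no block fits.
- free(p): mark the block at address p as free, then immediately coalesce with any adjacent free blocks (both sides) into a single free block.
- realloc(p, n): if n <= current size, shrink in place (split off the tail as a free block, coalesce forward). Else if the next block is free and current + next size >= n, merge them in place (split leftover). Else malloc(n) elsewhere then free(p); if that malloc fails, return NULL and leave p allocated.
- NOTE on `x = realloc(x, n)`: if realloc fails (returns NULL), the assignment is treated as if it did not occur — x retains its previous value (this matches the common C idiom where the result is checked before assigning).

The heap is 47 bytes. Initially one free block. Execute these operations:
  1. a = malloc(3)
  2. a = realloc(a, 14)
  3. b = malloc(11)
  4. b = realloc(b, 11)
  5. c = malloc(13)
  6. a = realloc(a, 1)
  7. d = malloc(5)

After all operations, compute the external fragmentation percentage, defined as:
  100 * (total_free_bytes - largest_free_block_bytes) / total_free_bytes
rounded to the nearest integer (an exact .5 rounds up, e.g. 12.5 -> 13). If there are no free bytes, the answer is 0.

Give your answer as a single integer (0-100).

Op 1: a = malloc(3) -> a = 0; heap: [0-2 ALLOC][3-46 FREE]
Op 2: a = realloc(a, 14) -> a = 0; heap: [0-13 ALLOC][14-46 FREE]
Op 3: b = malloc(11) -> b = 14; heap: [0-13 ALLOC][14-24 ALLOC][25-46 FREE]
Op 4: b = realloc(b, 11) -> b = 14; heap: [0-13 ALLOC][14-24 ALLOC][25-46 FREE]
Op 5: c = malloc(13) -> c = 25; heap: [0-13 ALLOC][14-24 ALLOC][25-37 ALLOC][38-46 FREE]
Op 6: a = realloc(a, 1) -> a = 0; heap: [0-0 ALLOC][1-13 FREE][14-24 ALLOC][25-37 ALLOC][38-46 FREE]
Op 7: d = malloc(5) -> d = 1; heap: [0-0 ALLOC][1-5 ALLOC][6-13 FREE][14-24 ALLOC][25-37 ALLOC][38-46 FREE]
Free blocks: [8 9] total_free=17 largest=9 -> 100*(17-9)/17 = 800/17 ≈ 47.059 -> rounds to 47

Answer: 47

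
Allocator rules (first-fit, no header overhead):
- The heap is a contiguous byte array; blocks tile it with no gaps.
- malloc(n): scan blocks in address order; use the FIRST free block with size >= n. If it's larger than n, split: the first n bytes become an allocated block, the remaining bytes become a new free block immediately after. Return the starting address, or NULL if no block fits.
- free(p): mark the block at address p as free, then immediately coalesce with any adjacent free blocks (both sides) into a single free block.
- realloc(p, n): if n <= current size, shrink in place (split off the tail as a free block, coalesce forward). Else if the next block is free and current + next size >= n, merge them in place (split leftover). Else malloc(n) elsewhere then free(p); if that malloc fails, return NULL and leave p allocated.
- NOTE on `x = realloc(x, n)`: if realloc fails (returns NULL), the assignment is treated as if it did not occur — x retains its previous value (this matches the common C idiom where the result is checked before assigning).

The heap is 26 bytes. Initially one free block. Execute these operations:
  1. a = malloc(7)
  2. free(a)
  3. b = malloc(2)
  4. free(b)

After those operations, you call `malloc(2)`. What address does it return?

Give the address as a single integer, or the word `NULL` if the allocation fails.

Op 1: a = malloc(7) -> a = 0; heap: [0-6 ALLOC][7-25 FREE]
Op 2: free(a) -> (freed a); heap: [0-25 FREE]
Op 3: b = malloc(2) -> b = 0; heap: [0-1 ALLOC][2-25 FREE]
Op 4: free(b) -> (freed b); heap: [0-25 FREE]
malloc(2): first-fit scan over [0-25 FREE] -> 0

Answer: 0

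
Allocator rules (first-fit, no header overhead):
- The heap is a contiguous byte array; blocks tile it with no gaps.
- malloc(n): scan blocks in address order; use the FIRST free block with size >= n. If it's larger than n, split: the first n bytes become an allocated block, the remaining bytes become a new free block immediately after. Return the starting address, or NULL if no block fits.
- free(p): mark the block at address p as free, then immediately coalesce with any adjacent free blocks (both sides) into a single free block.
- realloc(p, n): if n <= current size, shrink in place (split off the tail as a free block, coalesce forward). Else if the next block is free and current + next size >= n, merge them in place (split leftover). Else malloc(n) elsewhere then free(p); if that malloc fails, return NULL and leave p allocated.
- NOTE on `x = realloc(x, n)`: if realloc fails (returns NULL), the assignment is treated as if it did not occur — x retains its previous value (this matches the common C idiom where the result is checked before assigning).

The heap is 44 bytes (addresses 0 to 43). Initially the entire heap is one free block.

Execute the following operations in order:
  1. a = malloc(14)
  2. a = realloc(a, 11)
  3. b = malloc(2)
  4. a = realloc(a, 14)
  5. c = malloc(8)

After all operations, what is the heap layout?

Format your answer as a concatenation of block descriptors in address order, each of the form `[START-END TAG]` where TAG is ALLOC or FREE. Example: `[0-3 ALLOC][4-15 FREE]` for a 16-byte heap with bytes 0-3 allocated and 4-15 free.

Op 1: a = malloc(14) -> a = 0; heap: [0-13 ALLOC][14-43 FREE]
Op 2: a = realloc(a, 11) -> a = 0; heap: [0-10 ALLOC][11-43 FREE]
Op 3: b = malloc(2) -> b = 11; heap: [0-10 ALLOC][11-12 ALLOC][13-43 FREE]
Op 4: a = realloc(a, 14) -> a = 13; heap: [0-10 FREE][11-12 ALLOC][13-26 ALLOC][27-43 FREE]
Op 5: c = malloc(8) -> c = 0; heap: [0-7 ALLOC][8-10 FREE][11-12 ALLOC][13-26 ALLOC][27-43 FREE]

Answer: [0-7 ALLOC][8-10 FREE][11-12 ALLOC][13-26 ALLOC][27-43 FREE]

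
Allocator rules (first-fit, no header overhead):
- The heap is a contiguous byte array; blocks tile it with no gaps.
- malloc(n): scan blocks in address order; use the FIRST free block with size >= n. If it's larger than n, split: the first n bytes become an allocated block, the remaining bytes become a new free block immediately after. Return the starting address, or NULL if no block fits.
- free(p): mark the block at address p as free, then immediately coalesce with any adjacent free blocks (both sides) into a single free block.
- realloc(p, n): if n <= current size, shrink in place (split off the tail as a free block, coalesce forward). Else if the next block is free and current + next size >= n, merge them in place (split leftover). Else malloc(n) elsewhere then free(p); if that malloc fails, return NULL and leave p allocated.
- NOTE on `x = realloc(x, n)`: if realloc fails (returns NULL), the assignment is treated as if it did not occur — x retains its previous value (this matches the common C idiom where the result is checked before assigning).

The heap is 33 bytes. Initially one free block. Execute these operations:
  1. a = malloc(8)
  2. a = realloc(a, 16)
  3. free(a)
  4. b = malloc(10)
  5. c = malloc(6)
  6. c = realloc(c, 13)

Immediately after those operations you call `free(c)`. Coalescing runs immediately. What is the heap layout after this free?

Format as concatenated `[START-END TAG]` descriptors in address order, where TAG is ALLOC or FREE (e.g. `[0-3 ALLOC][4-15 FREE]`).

Answer: [0-9 ALLOC][10-32 FREE]

Derivation:
Op 1: a = malloc(8) -> a = 0; heap: [0-7 ALLOC][8-32 FREE]
Op 2: a = realloc(a, 16) -> a = 0; heap: [0-15 ALLOC][16-32 FREE]
Op 3: free(a) -> (freed a); heap: [0-32 FREE]
Op 4: b = malloc(10) -> b = 0; heap: [0-9 ALLOC][10-32 FREE]
Op 5: c = malloc(6) -> c = 10; heap: [0-9 ALLOC][10-15 ALLOC][16-32 FREE]
Op 6: c = realloc(c, 13) -> c = 10; heap: [0-9 ALLOC][10-22 ALLOC][23-32 FREE]
free(c): c = 10 -> block [10-22 ALLOC]; mark free, coalesce with adjacent free neighbors -> [0-9 ALLOC][10-32 FREE]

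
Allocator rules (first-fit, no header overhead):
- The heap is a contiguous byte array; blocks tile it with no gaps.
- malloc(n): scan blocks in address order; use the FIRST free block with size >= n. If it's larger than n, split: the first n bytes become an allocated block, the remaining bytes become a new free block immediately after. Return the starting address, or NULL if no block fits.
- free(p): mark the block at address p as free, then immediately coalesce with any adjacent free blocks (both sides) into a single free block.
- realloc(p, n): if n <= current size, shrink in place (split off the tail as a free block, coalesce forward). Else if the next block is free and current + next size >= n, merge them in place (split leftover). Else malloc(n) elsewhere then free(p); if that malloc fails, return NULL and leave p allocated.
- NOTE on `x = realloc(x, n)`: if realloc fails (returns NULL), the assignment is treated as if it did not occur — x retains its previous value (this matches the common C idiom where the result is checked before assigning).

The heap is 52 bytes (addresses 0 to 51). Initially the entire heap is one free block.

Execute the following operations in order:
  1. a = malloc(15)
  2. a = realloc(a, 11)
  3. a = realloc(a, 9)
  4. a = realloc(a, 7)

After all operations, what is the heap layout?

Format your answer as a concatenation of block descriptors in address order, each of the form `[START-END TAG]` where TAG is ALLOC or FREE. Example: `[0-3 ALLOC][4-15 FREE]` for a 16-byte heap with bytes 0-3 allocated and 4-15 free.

Op 1: a = malloc(15) -> a = 0; heap: [0-14 ALLOC][15-51 FREE]
Op 2: a = realloc(a, 11) -> a = 0; heap: [0-10 ALLOC][11-51 FREE]
Op 3: a = realloc(a, 9) -> a = 0; heap: [0-8 ALLOC][9-51 FREE]
Op 4: a = realloc(a, 7) -> a = 0; heap: [0-6 ALLOC][7-51 FREE]

Answer: [0-6 ALLOC][7-51 FREE]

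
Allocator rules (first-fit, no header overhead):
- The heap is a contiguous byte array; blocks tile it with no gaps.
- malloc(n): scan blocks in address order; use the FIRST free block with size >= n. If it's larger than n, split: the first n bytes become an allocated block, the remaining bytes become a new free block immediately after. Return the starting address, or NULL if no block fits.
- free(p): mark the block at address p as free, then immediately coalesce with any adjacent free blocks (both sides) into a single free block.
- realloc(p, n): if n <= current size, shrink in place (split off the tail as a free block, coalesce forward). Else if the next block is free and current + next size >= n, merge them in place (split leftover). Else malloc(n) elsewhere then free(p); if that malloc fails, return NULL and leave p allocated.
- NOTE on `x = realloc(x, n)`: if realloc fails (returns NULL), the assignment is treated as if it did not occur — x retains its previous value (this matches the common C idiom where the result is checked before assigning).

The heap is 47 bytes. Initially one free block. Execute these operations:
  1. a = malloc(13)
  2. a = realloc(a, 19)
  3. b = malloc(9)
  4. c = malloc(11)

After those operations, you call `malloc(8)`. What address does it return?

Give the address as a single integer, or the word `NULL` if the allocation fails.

Op 1: a = malloc(13) -> a = 0; heap: [0-12 ALLOC][13-46 FREE]
Op 2: a = realloc(a, 19) -> a = 0; heap: [0-18 ALLOC][19-46 FREE]
Op 3: b = malloc(9) -> b = 19; heap: [0-18 ALLOC][19-27 ALLOC][28-46 FREE]
Op 4: c = malloc(11) -> c = 28; heap: [0-18 ALLOC][19-27 ALLOC][28-38 ALLOC][39-46 FREE]
malloc(8): first-fit scan over [0-18 ALLOC][19-27 ALLOC][28-38 ALLOC][39-46 FREE] -> 39

Answer: 39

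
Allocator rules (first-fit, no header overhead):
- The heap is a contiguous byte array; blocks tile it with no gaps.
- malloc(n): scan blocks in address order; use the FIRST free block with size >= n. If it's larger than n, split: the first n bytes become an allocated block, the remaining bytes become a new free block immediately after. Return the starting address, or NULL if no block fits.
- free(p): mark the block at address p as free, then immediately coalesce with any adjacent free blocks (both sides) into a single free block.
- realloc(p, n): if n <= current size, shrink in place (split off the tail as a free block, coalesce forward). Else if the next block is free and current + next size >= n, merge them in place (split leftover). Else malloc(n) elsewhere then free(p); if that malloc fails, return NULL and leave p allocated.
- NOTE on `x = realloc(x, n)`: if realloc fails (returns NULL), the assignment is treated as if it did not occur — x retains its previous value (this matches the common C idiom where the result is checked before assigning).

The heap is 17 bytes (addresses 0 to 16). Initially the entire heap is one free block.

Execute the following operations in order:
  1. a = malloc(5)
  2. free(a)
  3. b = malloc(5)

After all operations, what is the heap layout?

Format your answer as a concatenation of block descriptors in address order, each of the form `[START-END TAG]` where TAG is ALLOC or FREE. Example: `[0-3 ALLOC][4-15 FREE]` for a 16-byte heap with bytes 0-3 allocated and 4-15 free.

Op 1: a = malloc(5) -> a = 0; heap: [0-4 ALLOC][5-16 FREE]
Op 2: free(a) -> (freed a); heap: [0-16 FREE]
Op 3: b = malloc(5) -> b = 0; heap: [0-4 ALLOC][5-16 FREE]

Answer: [0-4 ALLOC][5-16 FREE]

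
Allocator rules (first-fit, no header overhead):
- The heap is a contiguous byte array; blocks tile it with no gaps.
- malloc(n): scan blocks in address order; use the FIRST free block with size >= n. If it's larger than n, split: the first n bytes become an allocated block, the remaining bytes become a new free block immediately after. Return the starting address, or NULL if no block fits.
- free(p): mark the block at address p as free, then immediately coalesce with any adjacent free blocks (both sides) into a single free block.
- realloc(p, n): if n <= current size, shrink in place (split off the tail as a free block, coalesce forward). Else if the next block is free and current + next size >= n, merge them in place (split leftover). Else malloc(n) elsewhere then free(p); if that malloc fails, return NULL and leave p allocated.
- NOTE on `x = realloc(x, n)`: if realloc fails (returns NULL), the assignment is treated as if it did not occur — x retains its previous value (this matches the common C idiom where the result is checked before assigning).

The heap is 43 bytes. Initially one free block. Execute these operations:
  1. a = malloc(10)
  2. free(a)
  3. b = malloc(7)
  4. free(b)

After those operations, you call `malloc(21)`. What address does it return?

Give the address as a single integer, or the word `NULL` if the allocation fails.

Op 1: a = malloc(10) -> a = 0; heap: [0-9 ALLOC][10-42 FREE]
Op 2: free(a) -> (freed a); heap: [0-42 FREE]
Op 3: b = malloc(7) -> b = 0; heap: [0-6 ALLOC][7-42 FREE]
Op 4: free(b) -> (freed b); heap: [0-42 FREE]
malloc(21): first-fit scan over [0-42 FREE] -> 0

Answer: 0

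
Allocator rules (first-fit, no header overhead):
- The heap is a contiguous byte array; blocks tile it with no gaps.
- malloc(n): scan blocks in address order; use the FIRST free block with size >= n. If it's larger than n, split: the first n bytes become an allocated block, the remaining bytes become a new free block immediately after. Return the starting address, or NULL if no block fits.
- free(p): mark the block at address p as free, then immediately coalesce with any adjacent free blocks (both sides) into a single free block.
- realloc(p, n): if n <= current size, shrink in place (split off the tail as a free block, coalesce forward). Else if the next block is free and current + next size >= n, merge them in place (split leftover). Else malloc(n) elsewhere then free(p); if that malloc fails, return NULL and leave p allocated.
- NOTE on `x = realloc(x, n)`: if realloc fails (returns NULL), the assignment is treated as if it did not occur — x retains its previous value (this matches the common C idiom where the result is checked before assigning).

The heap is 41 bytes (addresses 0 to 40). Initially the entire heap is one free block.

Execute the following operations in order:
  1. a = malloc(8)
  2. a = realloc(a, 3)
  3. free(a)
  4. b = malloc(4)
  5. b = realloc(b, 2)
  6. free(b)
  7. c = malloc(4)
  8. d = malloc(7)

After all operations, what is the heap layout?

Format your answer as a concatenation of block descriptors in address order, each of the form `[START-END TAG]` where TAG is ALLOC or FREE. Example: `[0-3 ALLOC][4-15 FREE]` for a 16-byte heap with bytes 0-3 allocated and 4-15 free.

Op 1: a = malloc(8) -> a = 0; heap: [0-7 ALLOC][8-40 FREE]
Op 2: a = realloc(a, 3) -> a = 0; heap: [0-2 ALLOC][3-40 FREE]
Op 3: free(a) -> (freed a); heap: [0-40 FREE]
Op 4: b = malloc(4) -> b = 0; heap: [0-3 ALLOC][4-40 FREE]
Op 5: b = realloc(b, 2) -> b = 0; heap: [0-1 ALLOC][2-40 FREE]
Op 6: free(b) -> (freed b); heap: [0-40 FREE]
Op 7: c = malloc(4) -> c = 0; heap: [0-3 ALLOC][4-40 FREE]
Op 8: d = malloc(7) -> d = 4; heap: [0-3 ALLOC][4-10 ALLOC][11-40 FREE]

Answer: [0-3 ALLOC][4-10 ALLOC][11-40 FREE]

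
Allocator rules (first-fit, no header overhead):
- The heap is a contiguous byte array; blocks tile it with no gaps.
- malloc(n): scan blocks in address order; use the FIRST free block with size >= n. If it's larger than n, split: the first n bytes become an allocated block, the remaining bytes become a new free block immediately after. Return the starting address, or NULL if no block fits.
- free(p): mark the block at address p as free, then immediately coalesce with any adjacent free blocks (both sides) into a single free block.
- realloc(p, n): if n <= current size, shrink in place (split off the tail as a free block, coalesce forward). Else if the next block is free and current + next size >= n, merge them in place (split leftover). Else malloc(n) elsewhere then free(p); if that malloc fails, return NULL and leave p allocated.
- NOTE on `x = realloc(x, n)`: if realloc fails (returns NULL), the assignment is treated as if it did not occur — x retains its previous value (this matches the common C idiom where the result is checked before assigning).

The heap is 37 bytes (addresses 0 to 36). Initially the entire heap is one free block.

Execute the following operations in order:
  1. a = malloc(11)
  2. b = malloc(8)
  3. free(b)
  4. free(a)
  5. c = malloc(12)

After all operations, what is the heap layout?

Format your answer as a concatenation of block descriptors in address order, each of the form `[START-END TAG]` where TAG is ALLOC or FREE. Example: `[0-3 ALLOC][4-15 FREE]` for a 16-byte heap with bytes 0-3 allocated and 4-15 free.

Op 1: a = malloc(11) -> a = 0; heap: [0-10 ALLOC][11-36 FREE]
Op 2: b = malloc(8) -> b = 11; heap: [0-10 ALLOC][11-18 ALLOC][19-36 FREE]
Op 3: free(b) -> (freed b); heap: [0-10 ALLOC][11-36 FREE]
Op 4: free(a) -> (freed a); heap: [0-36 FREE]
Op 5: c = malloc(12) -> c = 0; heap: [0-11 ALLOC][12-36 FREE]

Answer: [0-11 ALLOC][12-36 FREE]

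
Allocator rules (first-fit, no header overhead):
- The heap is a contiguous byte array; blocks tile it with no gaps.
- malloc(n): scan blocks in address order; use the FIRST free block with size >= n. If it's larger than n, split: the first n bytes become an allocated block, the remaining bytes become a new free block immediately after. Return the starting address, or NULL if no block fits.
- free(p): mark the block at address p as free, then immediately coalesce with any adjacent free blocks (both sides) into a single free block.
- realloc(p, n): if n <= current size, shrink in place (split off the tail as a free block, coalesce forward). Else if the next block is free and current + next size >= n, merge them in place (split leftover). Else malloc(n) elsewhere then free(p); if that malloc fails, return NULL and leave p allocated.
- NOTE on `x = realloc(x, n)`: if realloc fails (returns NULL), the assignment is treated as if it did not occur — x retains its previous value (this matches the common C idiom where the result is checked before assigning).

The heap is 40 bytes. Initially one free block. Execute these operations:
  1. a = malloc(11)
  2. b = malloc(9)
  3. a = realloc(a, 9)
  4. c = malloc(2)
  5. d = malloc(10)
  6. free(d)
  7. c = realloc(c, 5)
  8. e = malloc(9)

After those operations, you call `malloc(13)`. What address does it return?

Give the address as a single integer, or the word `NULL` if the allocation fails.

Op 1: a = malloc(11) -> a = 0; heap: [0-10 ALLOC][11-39 FREE]
Op 2: b = malloc(9) -> b = 11; heap: [0-10 ALLOC][11-19 ALLOC][20-39 FREE]
Op 3: a = realloc(a, 9) -> a = 0; heap: [0-8 ALLOC][9-10 FREE][11-19 ALLOC][20-39 FREE]
Op 4: c = malloc(2) -> c = 9; heap: [0-8 ALLOC][9-10 ALLOC][11-19 ALLOC][20-39 FREE]
Op 5: d = malloc(10) -> d = 20; heap: [0-8 ALLOC][9-10 ALLOC][11-19 ALLOC][20-29 ALLOC][30-39 FREE]
Op 6: free(d) -> (freed d); heap: [0-8 ALLOC][9-10 ALLOC][11-19 ALLOC][20-39 FREE]
Op 7: c = realloc(c, 5) -> c = 20; heap: [0-8 ALLOC][9-10 FREE][11-19 ALLOC][20-24 ALLOC][25-39 FREE]
Op 8: e = malloc(9) -> e = 25; heap: [0-8 ALLOC][9-10 FREE][11-19 ALLOC][20-24 ALLOC][25-33 ALLOC][34-39 FREE]
malloc(13): first-fit scan over [0-8 ALLOC][9-10 FREE][11-19 ALLOC][20-24 ALLOC][25-33 ALLOC][34-39 FREE] -> NULL

Answer: NULL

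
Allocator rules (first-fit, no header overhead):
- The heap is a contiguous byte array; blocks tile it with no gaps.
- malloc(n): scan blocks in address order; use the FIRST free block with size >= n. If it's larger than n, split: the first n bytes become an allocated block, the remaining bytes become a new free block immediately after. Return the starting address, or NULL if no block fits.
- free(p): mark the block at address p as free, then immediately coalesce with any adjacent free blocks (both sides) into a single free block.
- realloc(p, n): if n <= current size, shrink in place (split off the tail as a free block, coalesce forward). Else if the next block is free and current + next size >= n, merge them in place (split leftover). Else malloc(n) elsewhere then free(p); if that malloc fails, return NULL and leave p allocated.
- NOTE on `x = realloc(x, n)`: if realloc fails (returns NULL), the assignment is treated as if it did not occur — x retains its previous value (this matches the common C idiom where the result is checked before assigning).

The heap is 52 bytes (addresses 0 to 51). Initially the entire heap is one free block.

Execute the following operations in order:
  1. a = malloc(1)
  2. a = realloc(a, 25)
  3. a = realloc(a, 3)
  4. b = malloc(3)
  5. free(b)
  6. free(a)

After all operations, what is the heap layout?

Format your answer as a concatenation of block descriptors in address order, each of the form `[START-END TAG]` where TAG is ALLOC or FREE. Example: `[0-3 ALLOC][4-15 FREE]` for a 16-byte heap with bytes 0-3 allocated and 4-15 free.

Answer: [0-51 FREE]

Derivation:
Op 1: a = malloc(1) -> a = 0; heap: [0-0 ALLOC][1-51 FREE]
Op 2: a = realloc(a, 25) -> a = 0; heap: [0-24 ALLOC][25-51 FREE]
Op 3: a = realloc(a, 3) -> a = 0; heap: [0-2 ALLOC][3-51 FREE]
Op 4: b = malloc(3) -> b = 3; heap: [0-2 ALLOC][3-5 ALLOC][6-51 FREE]
Op 5: free(b) -> (freed b); heap: [0-2 ALLOC][3-51 FREE]
Op 6: free(a) -> (freed a); heap: [0-51 FREE]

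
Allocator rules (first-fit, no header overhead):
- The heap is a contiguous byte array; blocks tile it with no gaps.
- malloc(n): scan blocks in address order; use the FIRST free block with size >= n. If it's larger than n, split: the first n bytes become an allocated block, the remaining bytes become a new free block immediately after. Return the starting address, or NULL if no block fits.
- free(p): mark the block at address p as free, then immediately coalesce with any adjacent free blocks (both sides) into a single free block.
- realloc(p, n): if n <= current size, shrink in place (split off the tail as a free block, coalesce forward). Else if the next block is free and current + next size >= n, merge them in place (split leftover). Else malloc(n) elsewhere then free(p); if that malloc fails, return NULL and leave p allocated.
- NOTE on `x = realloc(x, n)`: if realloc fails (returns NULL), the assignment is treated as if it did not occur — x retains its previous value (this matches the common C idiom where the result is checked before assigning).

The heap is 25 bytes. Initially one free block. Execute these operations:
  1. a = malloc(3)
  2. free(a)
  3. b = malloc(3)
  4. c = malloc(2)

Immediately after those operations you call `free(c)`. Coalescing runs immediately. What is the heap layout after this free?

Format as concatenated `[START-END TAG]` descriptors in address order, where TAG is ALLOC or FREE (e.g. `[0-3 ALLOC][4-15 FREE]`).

Op 1: a = malloc(3) -> a = 0; heap: [0-2 ALLOC][3-24 FREE]
Op 2: free(a) -> (freed a); heap: [0-24 FREE]
Op 3: b = malloc(3) -> b = 0; heap: [0-2 ALLOC][3-24 FREE]
Op 4: c = malloc(2) -> c = 3; heap: [0-2 ALLOC][3-4 ALLOC][5-24 FREE]
free(c): c = 3 -> block [3-4 ALLOC]; mark free, coalesce with adjacent free neighbors -> [0-2 ALLOC][3-24 FREE]

Answer: [0-2 ALLOC][3-24 FREE]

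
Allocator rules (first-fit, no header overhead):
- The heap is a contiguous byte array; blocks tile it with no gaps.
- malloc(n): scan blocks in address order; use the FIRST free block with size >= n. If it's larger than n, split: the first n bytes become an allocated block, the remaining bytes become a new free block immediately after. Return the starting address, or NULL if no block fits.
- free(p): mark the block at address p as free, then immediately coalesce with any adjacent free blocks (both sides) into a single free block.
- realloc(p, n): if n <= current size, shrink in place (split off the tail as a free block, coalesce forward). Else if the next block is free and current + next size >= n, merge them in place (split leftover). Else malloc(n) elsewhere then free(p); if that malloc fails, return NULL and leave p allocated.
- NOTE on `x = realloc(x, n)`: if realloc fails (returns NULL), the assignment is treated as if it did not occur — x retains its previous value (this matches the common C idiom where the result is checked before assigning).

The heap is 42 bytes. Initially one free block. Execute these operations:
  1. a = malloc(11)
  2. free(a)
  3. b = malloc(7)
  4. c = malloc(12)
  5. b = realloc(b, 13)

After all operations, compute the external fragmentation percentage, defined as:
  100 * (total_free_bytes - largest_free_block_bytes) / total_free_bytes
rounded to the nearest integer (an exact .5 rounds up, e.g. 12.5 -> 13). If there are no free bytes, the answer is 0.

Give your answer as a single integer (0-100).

Answer: 41

Derivation:
Op 1: a = malloc(11) -> a = 0; heap: [0-10 ALLOC][11-41 FREE]
Op 2: free(a) -> (freed a); heap: [0-41 FREE]
Op 3: b = malloc(7) -> b = 0; heap: [0-6 ALLOC][7-41 FREE]
Op 4: c = malloc(12) -> c = 7; heap: [0-6 ALLOC][7-18 ALLOC][19-41 FREE]
Op 5: b = realloc(b, 13) -> b = 19; heap: [0-6 FREE][7-18 ALLOC][19-31 ALLOC][32-41 FREE]
Free blocks: [7 10] total_free=17 largest=10 -> 100*(17-10)/17 = 700/17 ≈ 41.176 -> rounds to 41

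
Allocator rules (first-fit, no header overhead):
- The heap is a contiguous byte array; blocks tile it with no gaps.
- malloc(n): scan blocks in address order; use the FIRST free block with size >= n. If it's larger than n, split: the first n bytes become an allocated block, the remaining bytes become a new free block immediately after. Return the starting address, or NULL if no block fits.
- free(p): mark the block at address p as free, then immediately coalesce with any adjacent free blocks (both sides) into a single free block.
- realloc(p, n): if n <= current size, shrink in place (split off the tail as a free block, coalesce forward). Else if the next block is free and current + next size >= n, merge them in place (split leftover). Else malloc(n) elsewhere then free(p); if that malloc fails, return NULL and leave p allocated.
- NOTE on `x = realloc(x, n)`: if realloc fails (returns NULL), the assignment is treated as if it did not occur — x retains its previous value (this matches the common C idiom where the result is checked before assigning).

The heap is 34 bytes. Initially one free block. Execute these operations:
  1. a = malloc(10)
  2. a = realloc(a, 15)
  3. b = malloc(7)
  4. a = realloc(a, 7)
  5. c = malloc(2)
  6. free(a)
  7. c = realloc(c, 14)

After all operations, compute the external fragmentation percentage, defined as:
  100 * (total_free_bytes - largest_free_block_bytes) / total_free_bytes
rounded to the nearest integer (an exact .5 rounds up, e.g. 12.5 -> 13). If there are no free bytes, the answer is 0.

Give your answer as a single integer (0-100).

Op 1: a = malloc(10) -> a = 0; heap: [0-9 ALLOC][10-33 FREE]
Op 2: a = realloc(a, 15) -> a = 0; heap: [0-14 ALLOC][15-33 FREE]
Op 3: b = malloc(7) -> b = 15; heap: [0-14 ALLOC][15-21 ALLOC][22-33 FREE]
Op 4: a = realloc(a, 7) -> a = 0; heap: [0-6 ALLOC][7-14 FREE][15-21 ALLOC][22-33 FREE]
Op 5: c = malloc(2) -> c = 7; heap: [0-6 ALLOC][7-8 ALLOC][9-14 FREE][15-21 ALLOC][22-33 FREE]
Op 6: free(a) -> (freed a); heap: [0-6 FREE][7-8 ALLOC][9-14 FREE][15-21 ALLOC][22-33 FREE]
Op 7: c = realloc(c, 14) -> NULL (c unchanged); heap: [0-6 FREE][7-8 ALLOC][9-14 FREE][15-21 ALLOC][22-33 FREE]
Free blocks: [7 6 12] total_free=25 largest=12 -> 100*(25-12)/25 = 1300/25 = 52

Answer: 52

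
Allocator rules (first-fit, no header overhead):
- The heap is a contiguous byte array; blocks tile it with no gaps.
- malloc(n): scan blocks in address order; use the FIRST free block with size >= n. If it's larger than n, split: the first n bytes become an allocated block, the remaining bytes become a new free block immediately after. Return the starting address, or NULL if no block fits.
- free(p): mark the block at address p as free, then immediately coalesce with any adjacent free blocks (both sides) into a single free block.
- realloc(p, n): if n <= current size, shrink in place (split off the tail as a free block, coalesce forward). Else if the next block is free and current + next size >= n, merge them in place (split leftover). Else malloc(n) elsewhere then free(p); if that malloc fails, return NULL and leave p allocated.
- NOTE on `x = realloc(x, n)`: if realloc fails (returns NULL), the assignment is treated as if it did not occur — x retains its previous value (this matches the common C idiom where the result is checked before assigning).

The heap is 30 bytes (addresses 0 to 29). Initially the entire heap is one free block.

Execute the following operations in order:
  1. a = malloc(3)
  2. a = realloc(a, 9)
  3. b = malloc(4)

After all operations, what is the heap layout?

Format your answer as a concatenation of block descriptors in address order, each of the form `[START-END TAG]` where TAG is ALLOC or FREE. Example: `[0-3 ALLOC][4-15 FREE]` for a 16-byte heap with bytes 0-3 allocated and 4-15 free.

Answer: [0-8 ALLOC][9-12 ALLOC][13-29 FREE]

Derivation:
Op 1: a = malloc(3) -> a = 0; heap: [0-2 ALLOC][3-29 FREE]
Op 2: a = realloc(a, 9) -> a = 0; heap: [0-8 ALLOC][9-29 FREE]
Op 3: b = malloc(4) -> b = 9; heap: [0-8 ALLOC][9-12 ALLOC][13-29 FREE]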